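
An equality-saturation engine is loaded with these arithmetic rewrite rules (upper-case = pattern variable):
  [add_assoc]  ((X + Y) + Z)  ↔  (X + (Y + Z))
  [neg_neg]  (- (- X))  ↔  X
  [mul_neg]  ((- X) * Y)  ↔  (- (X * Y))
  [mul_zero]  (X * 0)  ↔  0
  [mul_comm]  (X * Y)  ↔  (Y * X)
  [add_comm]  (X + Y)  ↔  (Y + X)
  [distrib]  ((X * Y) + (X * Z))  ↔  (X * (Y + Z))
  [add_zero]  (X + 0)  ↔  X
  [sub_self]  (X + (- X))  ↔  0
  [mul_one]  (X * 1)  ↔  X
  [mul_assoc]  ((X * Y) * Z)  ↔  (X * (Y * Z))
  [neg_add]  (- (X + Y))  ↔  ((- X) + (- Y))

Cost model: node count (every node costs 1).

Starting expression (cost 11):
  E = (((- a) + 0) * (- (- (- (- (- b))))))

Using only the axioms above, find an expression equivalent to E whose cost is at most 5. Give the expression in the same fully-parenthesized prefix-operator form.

((- a) * (- b))   [cost 5]

1. [neg_neg →] (- (- (- (- (- b)))))  →  (- (- (- b)));  E = (((- a) + 0) * (- (- (- b))))
2. [add_zero →] ((- a) + 0)  →  (- a);  E = ((- a) * (- (- (- b))))
3. [neg_neg →] (- (- b))  →  b;  cost 5 ≤ 5, done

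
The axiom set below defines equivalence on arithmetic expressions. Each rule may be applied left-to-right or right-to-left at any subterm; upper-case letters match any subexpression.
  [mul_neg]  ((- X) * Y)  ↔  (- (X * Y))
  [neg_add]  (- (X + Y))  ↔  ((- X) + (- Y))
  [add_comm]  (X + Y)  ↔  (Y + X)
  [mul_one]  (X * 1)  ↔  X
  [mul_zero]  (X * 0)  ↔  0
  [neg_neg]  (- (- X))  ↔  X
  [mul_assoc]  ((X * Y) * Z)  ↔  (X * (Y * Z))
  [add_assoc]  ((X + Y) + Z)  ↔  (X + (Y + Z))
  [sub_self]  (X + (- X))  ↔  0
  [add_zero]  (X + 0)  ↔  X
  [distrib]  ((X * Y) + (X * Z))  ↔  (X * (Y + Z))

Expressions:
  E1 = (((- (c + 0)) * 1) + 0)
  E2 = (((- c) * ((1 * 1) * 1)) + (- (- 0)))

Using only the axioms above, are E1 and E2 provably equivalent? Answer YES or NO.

(1) (c + 0)  =[add_zero →]=  c    ⊢ (((- c) * 1) + 0)
(2) 1  =[mul_one ←]=  (1 * 1)    ⊢ (((- c) * (1 * 1)) + 0)
(3) 0  =[neg_neg ←]=  (- (- 0))    ⊢ (((- c) * (1 * 1)) + (- (- 0)))
(4) 1  =[mul_one ←]=  (1 * 1)    ⊢ E2

YES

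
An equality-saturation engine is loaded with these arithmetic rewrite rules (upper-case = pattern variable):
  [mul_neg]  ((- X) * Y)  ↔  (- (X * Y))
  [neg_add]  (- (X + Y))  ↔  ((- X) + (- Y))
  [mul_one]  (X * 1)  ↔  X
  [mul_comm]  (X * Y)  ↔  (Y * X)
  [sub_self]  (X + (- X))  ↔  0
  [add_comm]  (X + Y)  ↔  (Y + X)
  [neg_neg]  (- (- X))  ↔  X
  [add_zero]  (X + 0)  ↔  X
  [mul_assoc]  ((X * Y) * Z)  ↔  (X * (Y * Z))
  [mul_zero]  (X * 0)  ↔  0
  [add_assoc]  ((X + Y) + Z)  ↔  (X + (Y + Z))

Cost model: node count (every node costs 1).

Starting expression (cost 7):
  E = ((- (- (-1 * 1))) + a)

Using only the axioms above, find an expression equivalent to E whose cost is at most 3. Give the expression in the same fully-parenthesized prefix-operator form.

(a + -1)   [cost 3]

1. [add_comm →] ((- (- (-1 * 1))) + a)  →  (a + (- (- (-1 * 1))))
2. [neg_neg →] (- (- (-1 * 1)))  →  (-1 * 1);  E = (a + (-1 * 1))
3. [mul_one →] (-1 * 1)  →  -1;  cost 3 ≤ 3, done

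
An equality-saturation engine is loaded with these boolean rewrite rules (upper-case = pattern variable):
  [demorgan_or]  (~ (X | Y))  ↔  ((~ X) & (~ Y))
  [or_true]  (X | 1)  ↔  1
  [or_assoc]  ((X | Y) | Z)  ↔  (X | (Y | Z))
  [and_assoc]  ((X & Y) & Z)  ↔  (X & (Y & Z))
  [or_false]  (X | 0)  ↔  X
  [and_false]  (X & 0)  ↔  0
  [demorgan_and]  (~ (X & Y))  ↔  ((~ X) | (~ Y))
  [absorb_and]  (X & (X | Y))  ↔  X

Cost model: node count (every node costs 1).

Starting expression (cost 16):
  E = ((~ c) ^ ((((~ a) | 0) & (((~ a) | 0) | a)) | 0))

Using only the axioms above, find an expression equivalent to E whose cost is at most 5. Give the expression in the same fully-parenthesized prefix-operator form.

((~ c) ^ (~ a))   [cost 5]

step 1: absorb_and (→) rewrites (((~ a) | 0) & (((~ a) | 0) | a)) into ((~ a) | 0), now ((~ c) ^ (((~ a) | 0) | 0))
step 2: or_false (→) rewrites (((~ a) | 0) | 0) into ((~ a) | 0), now ((~ c) ^ ((~ a) | 0))
step 3: or_false (→) rewrites ((~ a) | 0) into (~ a), reaching cost 5 (bound 5)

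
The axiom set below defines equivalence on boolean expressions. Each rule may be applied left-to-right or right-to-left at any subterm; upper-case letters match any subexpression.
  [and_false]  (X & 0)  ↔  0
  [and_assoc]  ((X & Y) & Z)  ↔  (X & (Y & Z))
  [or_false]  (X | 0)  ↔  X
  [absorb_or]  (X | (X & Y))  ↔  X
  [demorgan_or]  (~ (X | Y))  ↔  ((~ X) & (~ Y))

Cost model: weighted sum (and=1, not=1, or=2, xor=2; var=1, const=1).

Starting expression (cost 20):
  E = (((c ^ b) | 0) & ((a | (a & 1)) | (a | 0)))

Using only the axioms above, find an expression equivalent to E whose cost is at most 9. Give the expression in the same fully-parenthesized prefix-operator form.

((c ^ b) & (a | a))   [cost 9]

1. [or_false →] ((c ^ b) | 0)  →  (c ^ b);  E = ((c ^ b) & ((a | (a & 1)) | (a | 0)))
2. [absorb_or →] (a | (a & 1))  →  a;  E = ((c ^ b) & (a | (a | 0)))
3. [or_false →] (a | 0)  →  a;  cost 9 ≤ 9, done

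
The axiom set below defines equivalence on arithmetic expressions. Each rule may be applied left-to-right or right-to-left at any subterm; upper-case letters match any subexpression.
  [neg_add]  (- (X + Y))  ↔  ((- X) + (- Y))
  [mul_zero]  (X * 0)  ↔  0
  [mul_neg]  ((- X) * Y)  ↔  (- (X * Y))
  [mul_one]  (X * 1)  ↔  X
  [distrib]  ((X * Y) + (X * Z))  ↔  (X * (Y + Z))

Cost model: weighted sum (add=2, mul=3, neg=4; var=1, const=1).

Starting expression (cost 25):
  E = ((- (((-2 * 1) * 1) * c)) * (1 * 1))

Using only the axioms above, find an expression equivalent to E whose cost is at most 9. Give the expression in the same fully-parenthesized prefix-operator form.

1. [mul_one →] (-2 * 1)  →  -2;  E = ((- ((-2 * 1) * c)) * (1 * 1))
2. [mul_one →] (1 * 1)  →  1;  E = ((- ((-2 * 1) * c)) * 1)
3. [mul_one →] (-2 * 1)  →  -2;  E = ((- (-2 * c)) * 1)
4. [mul_one →] ((- (-2 * c)) * 1)  →  (- (-2 * c));  cost 9 ≤ 9, done

(- (-2 * c))   [cost 9]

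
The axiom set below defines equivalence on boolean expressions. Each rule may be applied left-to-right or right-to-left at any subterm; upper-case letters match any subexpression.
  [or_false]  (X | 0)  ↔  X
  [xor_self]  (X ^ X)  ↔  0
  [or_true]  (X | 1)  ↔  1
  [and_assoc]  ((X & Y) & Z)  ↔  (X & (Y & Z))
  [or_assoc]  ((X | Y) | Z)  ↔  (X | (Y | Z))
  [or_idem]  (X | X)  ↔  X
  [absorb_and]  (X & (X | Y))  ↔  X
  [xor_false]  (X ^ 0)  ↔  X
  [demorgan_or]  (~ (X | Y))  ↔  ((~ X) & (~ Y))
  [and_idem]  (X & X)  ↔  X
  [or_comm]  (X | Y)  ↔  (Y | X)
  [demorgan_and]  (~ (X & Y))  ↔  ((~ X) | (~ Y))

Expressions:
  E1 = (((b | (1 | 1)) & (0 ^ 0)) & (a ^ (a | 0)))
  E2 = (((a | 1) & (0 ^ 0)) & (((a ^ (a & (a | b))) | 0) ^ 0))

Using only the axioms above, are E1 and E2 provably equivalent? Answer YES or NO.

YES

(1) (1 | 1)  =[or_idem →]=  1    ⊢ (((b | 1) & (0 ^ 0)) & (a ^ (a | 0)))
(2) (a | 0)  =[or_false →]=  a    ⊢ (((b | 1) & (0 ^ 0)) & (a ^ a))
(3) (0 ^ 0)  =[xor_false →]=  0    ⊢ (((b | 1) & 0) & (a ^ a))
(4) (b | 1)  =[or_true →]=  1    ⊢ ((1 & 0) & (a ^ a))
(5) 0  =[xor_false ←]=  (0 ^ 0)    ⊢ ((1 & (0 ^ 0)) & (a ^ a))
(6) (a ^ a)  =[xor_false ←]=  ((a ^ a) ^ 0)    ⊢ ((1 & (0 ^ 0)) & ((a ^ a) ^ 0))
(7) 1  =[or_true ←]=  (a | 1)    ⊢ (((a | 1) & (0 ^ 0)) & ((a ^ a) ^ 0))
(8) (a ^ a)  =[or_false ←]=  ((a ^ a) | 0)    ⊢ (((a | 1) & (0 ^ 0)) & (((a ^ a) | 0) ^ 0))
(9) a  =[absorb_and ←]=  (a & (a | b))    ⊢ E2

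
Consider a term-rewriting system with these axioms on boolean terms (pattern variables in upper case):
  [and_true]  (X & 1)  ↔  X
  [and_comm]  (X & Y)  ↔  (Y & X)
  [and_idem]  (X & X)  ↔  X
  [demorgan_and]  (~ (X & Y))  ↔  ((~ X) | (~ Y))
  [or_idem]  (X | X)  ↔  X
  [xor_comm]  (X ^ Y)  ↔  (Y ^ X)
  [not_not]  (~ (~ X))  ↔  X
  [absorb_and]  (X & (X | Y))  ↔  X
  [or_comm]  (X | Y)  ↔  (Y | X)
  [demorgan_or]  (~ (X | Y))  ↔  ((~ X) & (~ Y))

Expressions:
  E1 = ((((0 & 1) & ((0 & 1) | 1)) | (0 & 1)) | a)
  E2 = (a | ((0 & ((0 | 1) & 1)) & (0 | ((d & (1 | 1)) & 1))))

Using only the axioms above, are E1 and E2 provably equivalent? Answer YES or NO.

(1) ((0 & 1) & ((0 & 1) | 1))  =[absorb_and →]=  (0 & 1)    ⊢ (((0 & 1) | (0 & 1)) | a)
(2) ((0 & 1) | (0 & 1))  =[or_idem →]=  (0 & 1)    ⊢ ((0 & 1) | a)
(3) (0 & 1)  =[and_true →]=  0    ⊢ (0 | a)
(4) 0  =[absorb_and ←]=  (0 & (0 | d))    ⊢ ((0 & (0 | d)) | a)
(5) 0  =[absorb_and ←]=  (0 & (0 | 1))    ⊢ (((0 & (0 | 1)) & (0 | d)) | a)
(6) d  =[and_true ←]=  (d & 1)    ⊢ (((0 & (0 | 1)) & (0 | (d & 1))) | a)
(7) 1  =[or_idem ←]=  (1 | 1)    ⊢ (((0 & (0 | 1)) & (0 | (d & (1 | 1)))) | a)
(8) (((0 & (0 | 1)) & (0 | (d & (1 | 1)))) | a)  =[or_comm →]=  (a | ((0 & (0 | 1)) & (0 | (d & (1 | 1)))))
(9) (0 | 1)  =[and_true ←]=  ((0 | 1) & 1)    ⊢ (a | ((0 & ((0 | 1) & 1)) & (0 | (d & (1 | 1)))))
(10) (d & (1 | 1))  =[and_true ←]=  ((d & (1 | 1)) & 1)    ⊢ E2

YES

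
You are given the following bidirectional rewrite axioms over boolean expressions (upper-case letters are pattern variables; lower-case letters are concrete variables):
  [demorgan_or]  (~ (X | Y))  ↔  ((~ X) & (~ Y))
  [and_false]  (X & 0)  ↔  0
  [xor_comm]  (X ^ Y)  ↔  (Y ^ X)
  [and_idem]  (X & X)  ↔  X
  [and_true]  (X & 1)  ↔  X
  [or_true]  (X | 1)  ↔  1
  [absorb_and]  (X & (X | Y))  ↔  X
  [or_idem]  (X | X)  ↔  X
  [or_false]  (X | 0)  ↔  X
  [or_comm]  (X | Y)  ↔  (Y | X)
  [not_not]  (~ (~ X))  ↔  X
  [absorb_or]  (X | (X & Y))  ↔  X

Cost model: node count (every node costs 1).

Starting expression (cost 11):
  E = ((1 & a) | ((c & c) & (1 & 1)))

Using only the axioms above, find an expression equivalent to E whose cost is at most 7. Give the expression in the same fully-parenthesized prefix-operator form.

((c & 1) | (1 & a))   [cost 7]

step 1: and_true (→) rewrites (1 & 1) into 1, now ((1 & a) | ((c & c) & 1))
step 2: or_comm (→) rewrites ((1 & a) | ((c & c) & 1)) into (((c & c) & 1) | (1 & a))
step 3: and_idem (→) rewrites (c & c) into c, reaching cost 7 (bound 7)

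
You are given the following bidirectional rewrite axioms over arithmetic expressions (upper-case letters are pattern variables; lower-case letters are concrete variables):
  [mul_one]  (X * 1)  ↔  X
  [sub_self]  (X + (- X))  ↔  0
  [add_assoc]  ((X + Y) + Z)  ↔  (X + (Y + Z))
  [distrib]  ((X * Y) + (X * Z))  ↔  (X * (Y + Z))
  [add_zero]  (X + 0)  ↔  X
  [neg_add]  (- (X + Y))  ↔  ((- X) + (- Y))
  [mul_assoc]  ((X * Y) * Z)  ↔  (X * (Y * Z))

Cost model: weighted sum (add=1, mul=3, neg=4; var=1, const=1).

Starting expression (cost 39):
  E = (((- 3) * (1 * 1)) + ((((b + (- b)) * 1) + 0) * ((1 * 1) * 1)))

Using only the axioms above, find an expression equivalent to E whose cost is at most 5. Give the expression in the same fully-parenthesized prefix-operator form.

(- 3)   [cost 5]

1. [sub_self →] (b + (- b))  →  0;  E = (((- 3) * (1 * 1)) + (((0 * 1) + 0) * ((1 * 1) * 1)))
2. [mul_one →] (1 * 1)  →  1;  E = (((- 3) * 1) + (((0 * 1) + 0) * ((1 * 1) * 1)))
3. [add_zero →] ((0 * 1) + 0)  →  (0 * 1);  E = (((- 3) * 1) + ((0 * 1) * ((1 * 1) * 1)))
4. [mul_one →] (0 * 1)  →  0;  E = (((- 3) * 1) + (0 * ((1 * 1) * 1)))
5. [mul_one →] ((1 * 1) * 1)  →  (1 * 1);  E = (((- 3) * 1) + (0 * (1 * 1)))
6. [mul_one →] (1 * 1)  →  1;  E = (((- 3) * 1) + (0 * 1))
7. [mul_one →] (0 * 1)  →  0;  E = (((- 3) * 1) + 0)
8. [add_zero →] (((- 3) * 1) + 0)  →  ((- 3) * 1)
9. [mul_one →] ((- 3) * 1)  →  (- 3);  cost 5 ≤ 5, done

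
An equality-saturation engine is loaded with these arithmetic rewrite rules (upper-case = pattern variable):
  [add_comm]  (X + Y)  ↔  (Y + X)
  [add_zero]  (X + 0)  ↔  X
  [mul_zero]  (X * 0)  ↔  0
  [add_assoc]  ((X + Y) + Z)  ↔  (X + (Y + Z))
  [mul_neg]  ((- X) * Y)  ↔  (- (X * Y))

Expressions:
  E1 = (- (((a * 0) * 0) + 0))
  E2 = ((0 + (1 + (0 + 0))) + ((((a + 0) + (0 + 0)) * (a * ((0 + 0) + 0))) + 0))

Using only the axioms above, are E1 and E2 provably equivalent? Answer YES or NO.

NO

The axioms are sound identities: if E1 ↔* E2 then E1 and E2 evaluate identically under any assignment.
Under a=0: E1 evaluates to 0, E2 to 1. Distinct ⇒ no rewrite sequence connects them.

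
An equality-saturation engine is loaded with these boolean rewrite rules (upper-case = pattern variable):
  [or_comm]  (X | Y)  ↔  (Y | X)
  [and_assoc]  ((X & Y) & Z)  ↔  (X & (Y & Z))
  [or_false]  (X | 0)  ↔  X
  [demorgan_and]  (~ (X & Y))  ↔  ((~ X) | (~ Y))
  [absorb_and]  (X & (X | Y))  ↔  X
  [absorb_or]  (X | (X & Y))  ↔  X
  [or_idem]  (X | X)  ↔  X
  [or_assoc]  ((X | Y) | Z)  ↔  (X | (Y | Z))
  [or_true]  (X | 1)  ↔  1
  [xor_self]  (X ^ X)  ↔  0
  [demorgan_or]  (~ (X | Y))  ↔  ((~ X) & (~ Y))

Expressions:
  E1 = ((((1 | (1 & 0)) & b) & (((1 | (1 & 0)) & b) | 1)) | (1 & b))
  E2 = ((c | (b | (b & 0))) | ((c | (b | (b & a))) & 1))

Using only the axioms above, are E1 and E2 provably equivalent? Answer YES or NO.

NO

Every axiom is a valid identity, so a rewrite proof would force E1 and E2 to agree under every assignment.
At a=0, b=0, c=1: E1 = 0 but E2 = 1; they differ, so no derivation exists.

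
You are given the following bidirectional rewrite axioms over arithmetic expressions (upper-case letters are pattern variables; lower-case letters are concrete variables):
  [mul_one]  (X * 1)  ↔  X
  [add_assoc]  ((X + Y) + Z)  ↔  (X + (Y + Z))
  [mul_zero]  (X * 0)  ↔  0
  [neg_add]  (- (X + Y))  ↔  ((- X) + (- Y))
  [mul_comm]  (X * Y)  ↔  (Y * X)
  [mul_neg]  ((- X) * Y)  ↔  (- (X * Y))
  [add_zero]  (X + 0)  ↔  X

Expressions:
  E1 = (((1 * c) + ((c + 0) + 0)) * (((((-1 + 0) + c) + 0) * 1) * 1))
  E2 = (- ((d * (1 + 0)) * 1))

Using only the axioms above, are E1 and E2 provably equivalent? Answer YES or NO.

The axioms are sound identities: if E1 ↔* E2 then E1 and E2 evaluate identically under any assignment.
Under c=0, d=1: E1 evaluates to 0, E2 to -1. Distinct ⇒ no rewrite sequence connects them.

NO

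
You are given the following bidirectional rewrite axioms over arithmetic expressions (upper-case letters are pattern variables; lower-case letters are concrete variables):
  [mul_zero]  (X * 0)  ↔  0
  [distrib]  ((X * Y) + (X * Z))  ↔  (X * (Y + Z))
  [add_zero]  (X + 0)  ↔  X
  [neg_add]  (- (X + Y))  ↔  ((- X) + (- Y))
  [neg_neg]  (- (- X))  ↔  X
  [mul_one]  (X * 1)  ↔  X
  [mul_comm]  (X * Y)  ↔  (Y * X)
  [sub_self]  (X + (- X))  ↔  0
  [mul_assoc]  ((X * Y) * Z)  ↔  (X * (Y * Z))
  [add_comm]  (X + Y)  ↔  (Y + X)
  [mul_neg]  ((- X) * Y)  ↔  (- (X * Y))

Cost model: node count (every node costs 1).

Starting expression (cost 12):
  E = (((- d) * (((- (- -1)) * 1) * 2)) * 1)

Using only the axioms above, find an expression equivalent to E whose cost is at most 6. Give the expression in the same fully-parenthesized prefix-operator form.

((-1 * 2) * (- d))   [cost 6]

step 1: mul_one (→) rewrites (((- d) * (((- (- -1)) * 1) * 2)) * 1) into ((- d) * (((- (- -1)) * 1) * 2))
step 2: neg_neg (→) rewrites (- (- -1)) into -1, now ((- d) * ((-1 * 1) * 2))
step 3: mul_comm (→) rewrites ((- d) * ((-1 * 1) * 2)) into (((-1 * 1) * 2) * (- d))
step 4: mul_one (→) rewrites (-1 * 1) into -1, reaching cost 6 (bound 6)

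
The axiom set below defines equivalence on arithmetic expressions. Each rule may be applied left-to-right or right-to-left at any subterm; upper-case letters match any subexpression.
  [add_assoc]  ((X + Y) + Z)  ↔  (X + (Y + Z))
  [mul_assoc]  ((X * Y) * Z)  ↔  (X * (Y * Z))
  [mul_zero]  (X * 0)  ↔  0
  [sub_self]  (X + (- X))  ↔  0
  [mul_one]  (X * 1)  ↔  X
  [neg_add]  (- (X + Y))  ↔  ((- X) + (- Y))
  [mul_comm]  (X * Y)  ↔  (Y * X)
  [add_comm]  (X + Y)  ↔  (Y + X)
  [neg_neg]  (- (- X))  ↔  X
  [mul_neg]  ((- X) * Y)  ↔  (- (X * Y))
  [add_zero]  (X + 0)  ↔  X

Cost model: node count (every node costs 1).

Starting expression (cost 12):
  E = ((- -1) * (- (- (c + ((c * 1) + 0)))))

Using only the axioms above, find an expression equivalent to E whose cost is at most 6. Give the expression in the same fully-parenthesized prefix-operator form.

((- -1) * (c + c))   [cost 6]

step 1: mul_one (→) rewrites (c * 1) into c, now ((- -1) * (- (- (c + (c + 0)))))
step 2: neg_neg (→) rewrites (- (- (c + (c + 0)))) into (c + (c + 0)), now ((- -1) * (c + (c + 0)))
step 3: add_zero (→) rewrites (c + 0) into c, reaching cost 6 (bound 6)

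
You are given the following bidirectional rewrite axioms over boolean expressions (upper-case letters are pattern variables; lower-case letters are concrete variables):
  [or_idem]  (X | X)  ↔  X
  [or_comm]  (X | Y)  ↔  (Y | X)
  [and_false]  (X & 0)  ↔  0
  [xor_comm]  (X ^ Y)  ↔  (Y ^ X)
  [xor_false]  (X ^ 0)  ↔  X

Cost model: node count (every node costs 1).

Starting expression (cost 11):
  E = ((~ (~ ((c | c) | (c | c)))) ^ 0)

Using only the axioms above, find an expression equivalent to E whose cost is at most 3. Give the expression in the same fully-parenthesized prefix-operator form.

step 1: or_idem (→) rewrites ((c | c) | (c | c)) into (c | c), now ((~ (~ (c | c))) ^ 0)
step 2: xor_false (→) rewrites ((~ (~ (c | c))) ^ 0) into (~ (~ (c | c)))
step 3: or_idem (→) rewrites (c | c) into c, reaching cost 3 (bound 3)

(~ (~ c))   [cost 3]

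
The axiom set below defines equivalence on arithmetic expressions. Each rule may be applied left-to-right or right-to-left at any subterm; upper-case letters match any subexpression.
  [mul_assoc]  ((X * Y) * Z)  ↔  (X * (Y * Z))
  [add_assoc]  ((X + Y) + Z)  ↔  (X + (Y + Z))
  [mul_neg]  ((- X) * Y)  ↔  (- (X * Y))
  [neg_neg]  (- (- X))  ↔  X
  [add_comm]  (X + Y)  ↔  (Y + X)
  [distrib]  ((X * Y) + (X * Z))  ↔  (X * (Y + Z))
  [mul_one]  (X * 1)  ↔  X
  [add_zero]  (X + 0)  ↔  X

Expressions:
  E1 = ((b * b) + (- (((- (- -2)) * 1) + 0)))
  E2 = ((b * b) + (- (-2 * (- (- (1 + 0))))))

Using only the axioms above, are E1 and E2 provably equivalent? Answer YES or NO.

YES

step 1: mul_one (→) rewrites ((- (- -2)) * 1) into (- (- -2)), now ((b * b) + (- ((- (- -2)) + 0)))
step 2: neg_neg (→) rewrites (- (- -2)) into -2, now ((b * b) + (- (-2 + 0)))
step 3: add_zero (→) rewrites (-2 + 0) into -2, now ((b * b) + (- -2))
step 4: mul_one (←) rewrites -2 into (-2 * 1), now ((b * b) + (- (-2 * 1)))
step 5: add_zero (←) rewrites 1 into (1 + 0), now ((b * b) + (- (-2 * (1 + 0))))
step 6: neg_neg (←) rewrites (1 + 0) into (- (- (1 + 0))), which is E2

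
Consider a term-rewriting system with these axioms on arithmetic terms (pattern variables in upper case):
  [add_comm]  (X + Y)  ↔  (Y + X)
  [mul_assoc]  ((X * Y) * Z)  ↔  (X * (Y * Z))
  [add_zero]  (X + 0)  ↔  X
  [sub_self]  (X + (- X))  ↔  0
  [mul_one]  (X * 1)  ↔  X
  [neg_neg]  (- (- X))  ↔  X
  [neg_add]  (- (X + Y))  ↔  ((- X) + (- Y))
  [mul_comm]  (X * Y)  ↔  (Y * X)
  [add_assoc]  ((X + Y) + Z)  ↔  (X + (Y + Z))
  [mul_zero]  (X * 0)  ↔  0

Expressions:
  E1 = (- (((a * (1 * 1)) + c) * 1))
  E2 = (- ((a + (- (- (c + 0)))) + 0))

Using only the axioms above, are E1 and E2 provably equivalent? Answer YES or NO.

YES

1. [mul_one →] (1 * 1)  →  1;  E1 = (- (((a * 1) + c) * 1))
2. [mul_one →] (((a * 1) + c) * 1)  →  ((a * 1) + c);  E1 = (- ((a * 1) + c))
3. [mul_one →] (a * 1)  →  a;  E1 = (- (a + c))
4. [add_zero ←] c  →  (c + 0);  E1 = (- (a + (c + 0)))
5. [neg_neg ←] (c + 0)  →  (- (- (c + 0)));  E1 = (- (a + (- (- (c + 0)))))
6. [add_zero ←] (a + (- (- (c + 0))))  →  ((a + (- (- (c + 0)))) + 0);  this is E2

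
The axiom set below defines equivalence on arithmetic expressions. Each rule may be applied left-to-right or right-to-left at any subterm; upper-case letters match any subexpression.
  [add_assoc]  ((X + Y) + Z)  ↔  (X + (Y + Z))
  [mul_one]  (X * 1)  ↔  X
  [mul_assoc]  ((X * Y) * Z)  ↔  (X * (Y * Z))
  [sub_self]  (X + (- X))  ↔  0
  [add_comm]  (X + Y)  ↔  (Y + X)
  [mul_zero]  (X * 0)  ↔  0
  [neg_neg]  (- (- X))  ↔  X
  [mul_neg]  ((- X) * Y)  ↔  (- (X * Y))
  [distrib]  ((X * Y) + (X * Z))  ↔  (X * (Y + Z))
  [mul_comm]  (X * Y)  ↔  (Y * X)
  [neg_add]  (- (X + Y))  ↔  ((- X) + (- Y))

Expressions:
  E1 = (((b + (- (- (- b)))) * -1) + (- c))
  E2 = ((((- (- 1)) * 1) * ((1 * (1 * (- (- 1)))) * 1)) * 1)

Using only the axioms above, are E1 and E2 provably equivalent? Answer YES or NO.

All listed rules preserve value, hence provable equivalence implies equal values everywhere; look for a separating assignment.
b=0, c=0 gives E1 ↦ 0, E2 ↦ 1; values differ ⇒ not provably equivalent.

NO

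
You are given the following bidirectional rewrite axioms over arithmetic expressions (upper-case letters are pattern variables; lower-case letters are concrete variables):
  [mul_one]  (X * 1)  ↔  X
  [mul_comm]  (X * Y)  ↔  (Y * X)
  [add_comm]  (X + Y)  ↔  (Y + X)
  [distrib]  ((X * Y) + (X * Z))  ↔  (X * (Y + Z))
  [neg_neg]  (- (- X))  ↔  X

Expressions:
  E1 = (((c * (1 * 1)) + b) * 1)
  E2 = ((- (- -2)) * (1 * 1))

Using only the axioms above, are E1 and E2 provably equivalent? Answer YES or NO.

The axioms are sound identities: if E1 ↔* E2 then E1 and E2 evaluate identically under any assignment.
Under b=0, c=0: E1 evaluates to 0, E2 to -2. Distinct ⇒ no rewrite sequence connects them.

NO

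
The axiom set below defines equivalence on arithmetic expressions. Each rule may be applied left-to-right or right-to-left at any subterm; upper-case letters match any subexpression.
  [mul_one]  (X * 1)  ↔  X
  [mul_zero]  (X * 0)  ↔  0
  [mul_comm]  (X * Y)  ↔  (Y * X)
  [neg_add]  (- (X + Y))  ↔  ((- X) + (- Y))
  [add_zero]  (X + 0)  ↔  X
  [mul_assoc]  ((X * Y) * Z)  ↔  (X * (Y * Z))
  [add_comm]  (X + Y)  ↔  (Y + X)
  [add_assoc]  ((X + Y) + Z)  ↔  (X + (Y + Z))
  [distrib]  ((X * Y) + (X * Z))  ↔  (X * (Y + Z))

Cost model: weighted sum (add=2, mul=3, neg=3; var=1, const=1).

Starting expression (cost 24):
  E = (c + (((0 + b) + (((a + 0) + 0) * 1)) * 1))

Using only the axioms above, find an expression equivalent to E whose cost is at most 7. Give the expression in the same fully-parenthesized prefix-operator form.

((b + a) + c)   [cost 7]

(1) ((a + 0) + 0)  =[add_zero →]=  (a + 0)    ⊢ (c + (((0 + b) + ((a + 0) * 1)) * 1))
(2) (c + (((0 + b) + ((a + 0) * 1)) * 1))  =[add_comm →]=  ((((0 + b) + ((a + 0) * 1)) * 1) + c)
(3) (0 + b)  =[add_comm →]=  (b + 0)    ⊢ ((((b + 0) + ((a + 0) * 1)) * 1) + c)
(4) (((b + 0) + ((a + 0) * 1)) * 1)  =[mul_one →]=  ((b + 0) + ((a + 0) * 1))    ⊢ (((b + 0) + ((a + 0) * 1)) + c)
(5) (b + 0)  =[add_zero →]=  b    ⊢ ((b + ((a + 0) * 1)) + c)
(6) (a + 0)  =[add_zero →]=  a    ⊢ ((b + (a * 1)) + c)
(7) (a * 1)  =[mul_one →]=  a    ⊢ cost 7, within 7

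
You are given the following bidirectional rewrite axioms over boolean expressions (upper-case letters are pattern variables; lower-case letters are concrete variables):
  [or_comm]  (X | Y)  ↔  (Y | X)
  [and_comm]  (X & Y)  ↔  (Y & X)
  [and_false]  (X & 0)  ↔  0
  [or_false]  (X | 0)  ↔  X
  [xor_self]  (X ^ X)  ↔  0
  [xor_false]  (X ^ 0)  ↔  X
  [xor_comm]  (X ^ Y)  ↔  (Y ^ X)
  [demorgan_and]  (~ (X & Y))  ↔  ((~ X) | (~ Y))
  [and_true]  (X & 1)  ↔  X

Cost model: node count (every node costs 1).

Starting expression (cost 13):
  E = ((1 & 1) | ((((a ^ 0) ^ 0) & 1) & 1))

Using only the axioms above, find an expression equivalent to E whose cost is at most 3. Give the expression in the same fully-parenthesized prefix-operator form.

(1 | a)   [cost 3]

step 1: xor_false (→) rewrites (a ^ 0) into a, now ((1 & 1) | (((a ^ 0) & 1) & 1))
step 2: and_true (→) rewrites (1 & 1) into 1, now (1 | (((a ^ 0) & 1) & 1))
step 3: xor_false (→) rewrites (a ^ 0) into a, now (1 | ((a & 1) & 1))
step 4: and_true (→) rewrites ((a & 1) & 1) into (a & 1), now (1 | (a & 1))
step 5: and_true (→) rewrites (a & 1) into a, reaching cost 3 (bound 3)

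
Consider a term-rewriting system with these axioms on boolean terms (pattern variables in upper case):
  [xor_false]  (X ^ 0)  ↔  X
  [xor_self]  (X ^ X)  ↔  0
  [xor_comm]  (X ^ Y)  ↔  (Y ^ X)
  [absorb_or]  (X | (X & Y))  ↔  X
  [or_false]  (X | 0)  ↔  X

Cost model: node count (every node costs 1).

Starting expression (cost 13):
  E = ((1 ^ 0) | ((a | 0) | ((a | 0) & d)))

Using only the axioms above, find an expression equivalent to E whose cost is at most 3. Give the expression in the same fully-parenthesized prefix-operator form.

(1 | a)   [cost 3]

(1) ((a | 0) | ((a | 0) & d))  =[absorb_or →]=  (a | 0)    ⊢ ((1 ^ 0) | (a | 0))
(2) (1 ^ 0)  =[xor_false →]=  1    ⊢ (1 | (a | 0))
(3) (a | 0)  =[or_false →]=  a    ⊢ cost 3, within 3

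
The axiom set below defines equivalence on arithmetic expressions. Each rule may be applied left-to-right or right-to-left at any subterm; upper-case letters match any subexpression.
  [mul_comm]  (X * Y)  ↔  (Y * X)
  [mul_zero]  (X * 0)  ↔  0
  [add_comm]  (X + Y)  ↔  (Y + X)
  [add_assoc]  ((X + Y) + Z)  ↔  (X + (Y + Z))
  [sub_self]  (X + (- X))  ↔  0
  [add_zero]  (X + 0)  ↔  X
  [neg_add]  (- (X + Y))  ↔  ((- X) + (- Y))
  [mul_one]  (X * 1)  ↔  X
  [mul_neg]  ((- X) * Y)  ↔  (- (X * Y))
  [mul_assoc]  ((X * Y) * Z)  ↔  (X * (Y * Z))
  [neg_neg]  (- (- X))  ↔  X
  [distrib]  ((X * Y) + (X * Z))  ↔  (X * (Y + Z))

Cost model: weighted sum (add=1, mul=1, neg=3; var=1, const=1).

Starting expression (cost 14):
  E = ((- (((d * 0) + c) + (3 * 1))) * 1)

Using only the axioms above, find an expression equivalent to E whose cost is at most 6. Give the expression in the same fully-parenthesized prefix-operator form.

(- (c + 3))   [cost 6]

step 1: mul_zero (→) rewrites (d * 0) into 0, now ((- ((0 + c) + (3 * 1))) * 1)
step 2: mul_one (→) rewrites (3 * 1) into 3, now ((- ((0 + c) + 3)) * 1)
step 3: add_comm (→) rewrites (0 + c) into (c + 0), now ((- ((c + 0) + 3)) * 1)
step 4: add_zero (→) rewrites (c + 0) into c, now ((- (c + 3)) * 1)
step 5: mul_one (→) rewrites ((- (c + 3)) * 1) into (- (c + 3)), reaching cost 6 (bound 6)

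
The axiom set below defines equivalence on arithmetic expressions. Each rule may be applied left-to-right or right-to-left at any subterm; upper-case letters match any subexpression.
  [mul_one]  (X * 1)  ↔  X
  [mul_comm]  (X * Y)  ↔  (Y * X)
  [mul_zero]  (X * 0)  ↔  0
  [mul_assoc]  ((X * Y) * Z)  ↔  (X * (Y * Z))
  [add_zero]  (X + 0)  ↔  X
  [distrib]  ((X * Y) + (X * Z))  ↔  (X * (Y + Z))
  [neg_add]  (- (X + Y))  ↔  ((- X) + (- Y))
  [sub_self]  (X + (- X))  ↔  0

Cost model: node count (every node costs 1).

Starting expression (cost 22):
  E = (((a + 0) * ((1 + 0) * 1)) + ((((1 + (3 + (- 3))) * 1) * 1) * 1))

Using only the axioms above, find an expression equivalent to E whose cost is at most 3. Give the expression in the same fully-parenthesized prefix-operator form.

(1) (3 + (- 3))  =[sub_self →]=  0    ⊢ (((a + 0) * ((1 + 0) * 1)) + ((((1 + 0) * 1) * 1) * 1))
(2) (1 + 0)  =[add_zero →]=  1    ⊢ (((a + 0) * (1 * 1)) + ((((1 + 0) * 1) * 1) * 1))
(3) (a + 0)  =[add_zero →]=  a    ⊢ ((a * (1 * 1)) + ((((1 + 0) * 1) * 1) * 1))
(4) ((1 + 0) * 1)  =[mul_one →]=  (1 + 0)    ⊢ ((a * (1 * 1)) + (((1 + 0) * 1) * 1))
(5) (((1 + 0) * 1) * 1)  =[mul_comm →]=  (1 * ((1 + 0) * 1))    ⊢ ((a * (1 * 1)) + (1 * ((1 + 0) * 1)))
(6) (1 + 0)  =[add_zero →]=  1    ⊢ ((a * (1 * 1)) + (1 * (1 * 1)))
(7) (1 * 1)  =[mul_one →]=  1    ⊢ ((a * 1) + (1 * (1 * 1)))
(8) (1 * 1)  =[mul_one →]=  1    ⊢ ((a * 1) + (1 * 1))
(9) (a * 1)  =[mul_one →]=  a    ⊢ (a + (1 * 1))
(10) (1 * 1)  =[mul_one →]=  1    ⊢ cost 3, within 3

(a + 1)   [cost 3]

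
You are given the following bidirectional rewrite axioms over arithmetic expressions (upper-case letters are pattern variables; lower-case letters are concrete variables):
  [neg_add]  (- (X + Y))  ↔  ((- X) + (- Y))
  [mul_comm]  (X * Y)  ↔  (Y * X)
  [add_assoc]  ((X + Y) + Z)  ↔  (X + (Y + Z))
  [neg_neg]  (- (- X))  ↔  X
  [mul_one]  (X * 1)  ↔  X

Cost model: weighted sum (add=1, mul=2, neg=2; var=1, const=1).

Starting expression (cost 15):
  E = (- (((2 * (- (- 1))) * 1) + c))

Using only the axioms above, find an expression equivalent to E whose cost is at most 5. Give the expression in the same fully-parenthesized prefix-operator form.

(- (2 + c))   [cost 5]

step 1: neg_neg (→) rewrites (- (- 1)) into 1, now (- (((2 * 1) * 1) + c))
step 2: mul_one (→) rewrites (2 * 1) into 2, now (- ((2 * 1) + c))
step 3: mul_one (→) rewrites (2 * 1) into 2, reaching cost 5 (bound 5)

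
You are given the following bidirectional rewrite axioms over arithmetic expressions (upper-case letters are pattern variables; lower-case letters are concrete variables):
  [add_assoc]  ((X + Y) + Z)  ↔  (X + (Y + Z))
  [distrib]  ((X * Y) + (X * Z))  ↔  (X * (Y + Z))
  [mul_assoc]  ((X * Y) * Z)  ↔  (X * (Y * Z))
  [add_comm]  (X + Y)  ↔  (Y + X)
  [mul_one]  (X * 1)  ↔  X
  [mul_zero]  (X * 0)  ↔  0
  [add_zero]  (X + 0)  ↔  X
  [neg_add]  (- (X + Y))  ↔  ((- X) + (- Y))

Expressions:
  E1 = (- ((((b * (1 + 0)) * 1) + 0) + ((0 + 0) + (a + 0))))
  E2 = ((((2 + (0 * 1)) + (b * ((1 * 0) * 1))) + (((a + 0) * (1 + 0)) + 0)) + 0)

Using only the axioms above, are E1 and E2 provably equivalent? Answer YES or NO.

Every axiom is a valid identity, so a rewrite proof would force E1 and E2 to agree under every assignment.
At a=0, b=0: E1 = 0 but E2 = 2; they differ, so no derivation exists.

NO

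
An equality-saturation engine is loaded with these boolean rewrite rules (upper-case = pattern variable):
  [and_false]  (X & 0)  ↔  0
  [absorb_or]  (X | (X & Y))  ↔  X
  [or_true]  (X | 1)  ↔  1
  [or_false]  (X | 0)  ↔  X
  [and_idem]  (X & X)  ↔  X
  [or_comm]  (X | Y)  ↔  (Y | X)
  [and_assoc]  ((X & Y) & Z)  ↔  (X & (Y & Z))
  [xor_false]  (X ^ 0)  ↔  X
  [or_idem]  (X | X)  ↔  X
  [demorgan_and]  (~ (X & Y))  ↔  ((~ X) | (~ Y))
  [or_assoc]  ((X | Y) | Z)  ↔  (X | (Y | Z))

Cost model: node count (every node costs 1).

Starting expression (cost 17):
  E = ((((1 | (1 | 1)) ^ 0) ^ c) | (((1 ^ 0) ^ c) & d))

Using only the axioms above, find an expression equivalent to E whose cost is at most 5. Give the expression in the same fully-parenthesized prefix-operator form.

((1 ^ 0) ^ c)   [cost 5]

(1) (1 | 1)  =[or_idem →]=  1    ⊢ ((((1 | 1) ^ 0) ^ c) | (((1 ^ 0) ^ c) & d))
(2) (1 | 1)  =[or_idem →]=  1    ⊢ (((1 ^ 0) ^ c) | (((1 ^ 0) ^ c) & d))
(3) (((1 ^ 0) ^ c) | (((1 ^ 0) ^ c) & d))  =[absorb_or →]=  ((1 ^ 0) ^ c)    ⊢ cost 5, within 5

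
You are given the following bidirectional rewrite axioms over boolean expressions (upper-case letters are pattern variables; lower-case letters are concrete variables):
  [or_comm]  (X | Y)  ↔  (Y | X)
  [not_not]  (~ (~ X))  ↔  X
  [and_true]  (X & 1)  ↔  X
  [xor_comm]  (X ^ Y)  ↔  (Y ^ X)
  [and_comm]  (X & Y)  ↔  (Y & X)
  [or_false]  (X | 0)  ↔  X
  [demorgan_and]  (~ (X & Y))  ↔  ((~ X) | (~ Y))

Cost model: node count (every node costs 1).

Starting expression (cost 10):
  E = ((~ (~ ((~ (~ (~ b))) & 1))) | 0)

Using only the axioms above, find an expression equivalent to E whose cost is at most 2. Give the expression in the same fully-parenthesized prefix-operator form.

(~ b)   [cost 2]

step 1: not_not (→) rewrites (~ (~ (~ b))) into (~ b), now ((~ (~ ((~ b) & 1))) | 0)
step 2: and_true (→) rewrites ((~ b) & 1) into (~ b), now ((~ (~ (~ b))) | 0)
step 3: not_not (→) rewrites (~ (~ (~ b))) into (~ b), now ((~ b) | 0)
step 4: or_false (→) rewrites ((~ b) | 0) into (~ b), reaching cost 2 (bound 2)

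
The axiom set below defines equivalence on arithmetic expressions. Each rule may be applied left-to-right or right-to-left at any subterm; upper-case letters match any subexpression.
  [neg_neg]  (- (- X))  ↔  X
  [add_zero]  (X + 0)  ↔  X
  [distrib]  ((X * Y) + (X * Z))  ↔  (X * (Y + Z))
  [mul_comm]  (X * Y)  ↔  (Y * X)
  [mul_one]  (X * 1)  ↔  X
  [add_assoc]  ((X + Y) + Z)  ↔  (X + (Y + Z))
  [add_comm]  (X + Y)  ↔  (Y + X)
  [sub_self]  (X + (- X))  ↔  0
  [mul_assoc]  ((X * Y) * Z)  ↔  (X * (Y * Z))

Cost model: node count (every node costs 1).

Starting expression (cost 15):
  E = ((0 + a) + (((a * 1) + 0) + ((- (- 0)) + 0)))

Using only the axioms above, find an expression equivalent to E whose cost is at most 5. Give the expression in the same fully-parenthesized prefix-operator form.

((0 + a) + a)   [cost 5]

(1) ((- (- 0)) + 0)  =[add_zero →]=  (- (- 0))    ⊢ ((0 + a) + (((a * 1) + 0) + (- (- 0))))
(2) (- (- 0))  =[neg_neg →]=  0    ⊢ ((0 + a) + (((a * 1) + 0) + 0))
(3) (a * 1)  =[mul_one →]=  a    ⊢ ((0 + a) + ((a + 0) + 0))
(4) ((a + 0) + 0)  =[add_zero →]=  (a + 0)    ⊢ ((0 + a) + (a + 0))
(5) (a + 0)  =[add_zero →]=  a    ⊢ cost 5, within 5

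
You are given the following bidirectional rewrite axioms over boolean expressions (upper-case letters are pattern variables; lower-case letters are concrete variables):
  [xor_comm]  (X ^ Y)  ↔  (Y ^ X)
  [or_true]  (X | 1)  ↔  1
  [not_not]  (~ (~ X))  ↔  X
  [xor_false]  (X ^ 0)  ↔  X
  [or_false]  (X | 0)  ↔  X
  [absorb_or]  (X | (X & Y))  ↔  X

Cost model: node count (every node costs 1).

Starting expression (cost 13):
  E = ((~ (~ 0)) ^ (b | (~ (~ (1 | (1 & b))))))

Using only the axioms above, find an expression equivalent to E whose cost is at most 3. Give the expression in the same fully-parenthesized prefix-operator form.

(b | 1)   [cost 3]

(1) (~ (~ (1 | (1 & b))))  =[not_not →]=  (1 | (1 & b))    ⊢ ((~ (~ 0)) ^ (b | (1 | (1 & b))))
(2) (1 | (1 & b))  =[absorb_or →]=  1    ⊢ ((~ (~ 0)) ^ (b | 1))
(3) ((~ (~ 0)) ^ (b | 1))  =[xor_comm →]=  ((b | 1) ^ (~ (~ 0)))
(4) (~ (~ 0))  =[not_not →]=  0    ⊢ ((b | 1) ^ 0)
(5) ((b | 1) ^ 0)  =[xor_false →]=  (b | 1)    ⊢ cost 3, within 3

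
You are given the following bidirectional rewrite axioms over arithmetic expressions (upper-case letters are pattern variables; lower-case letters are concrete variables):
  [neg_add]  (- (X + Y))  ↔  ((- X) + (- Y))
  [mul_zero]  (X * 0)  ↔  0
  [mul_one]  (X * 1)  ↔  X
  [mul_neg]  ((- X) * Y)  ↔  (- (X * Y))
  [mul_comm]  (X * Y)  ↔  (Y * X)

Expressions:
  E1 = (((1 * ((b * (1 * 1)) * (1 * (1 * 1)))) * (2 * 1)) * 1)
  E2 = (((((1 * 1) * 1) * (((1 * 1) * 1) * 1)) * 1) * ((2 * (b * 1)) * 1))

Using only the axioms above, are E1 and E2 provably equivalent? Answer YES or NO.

YES

step 1: mul_one (→) rewrites (((1 * ((b * (1 * 1)) * (1 * (1 * 1)))) * (2 * 1)) * 1) into ((1 * ((b * (1 * 1)) * (1 * (1 * 1)))) * (2 * 1))
step 2: mul_one (→) rewrites (1 * 1) into 1, now ((1 * ((b * (1 * 1)) * (1 * 1))) * (2 * 1))
step 3: mul_one (→) rewrites (1 * 1) into 1, now ((1 * ((b * (1 * 1)) * 1)) * (2 * 1))
step 4: mul_comm (→) rewrites (1 * ((b * (1 * 1)) * 1)) into (((b * (1 * 1)) * 1) * 1), now ((((b * (1 * 1)) * 1) * 1) * (2 * 1))
step 5: mul_one (→) rewrites (2 * 1) into 2, now ((((b * (1 * 1)) * 1) * 1) * 2)
step 6: mul_one (→) rewrites (1 * 1) into 1, now ((((b * 1) * 1) * 1) * 2)
step 7: mul_one (→) rewrites (b * 1) into b, now (((b * 1) * 1) * 2)
step 8: mul_one (→) rewrites ((b * 1) * 1) into (b * 1), now ((b * 1) * 2)
step 9: mul_one (→) rewrites (b * 1) into b, now (b * 2)
step 10: mul_one (←) rewrites (b * 2) into ((b * 2) * 1)
step 11: mul_one (←) rewrites 1 into (1 * 1), now ((b * 2) * (1 * 1))
step 12: mul_one (←) rewrites 1 into (1 * 1), now ((b * 2) * ((1 * 1) * 1))
step 13: mul_one (←) rewrites 1 into (1 * 1), now ((b * 2) * (((1 * 1) * 1) * 1))
step 14: mul_comm (→) rewrites ((b * 2) * (((1 * 1) * 1) * 1)) into ((((1 * 1) * 1) * 1) * (b * 2))
step 15: mul_comm (→) rewrites (b * 2) into (2 * b), now ((((1 * 1) * 1) * 1) * (2 * b))
step 16: mul_comm (→) rewrites ((1 * 1) * 1) into (1 * (1 * 1)), now (((1 * (1 * 1)) * 1) * (2 * b))
step 17: mul_one (←) rewrites 1 into (1 * 1), now ((((1 * 1) * (1 * 1)) * 1) * (2 * b))
step 18: mul_one (←) rewrites b into (b * 1), now ((((1 * 1) * (1 * 1)) * 1) * (2 * (b * 1)))
step 19: mul_one (←) rewrites (2 * (b * 1)) into ((2 * (b * 1)) * 1), now ((((1 * 1) * (1 * 1)) * 1) * ((2 * (b * 1)) * 1))
step 20: mul_one (←) rewrites 1 into (1 * 1), now (((((1 * 1) * 1) * (1 * 1)) * 1) * ((2 * (b * 1)) * 1))
step 21: mul_one (←) rewrites (1 * 1) into ((1 * 1) * 1), now (((((1 * 1) * 1) * ((1 * 1) * 1)) * 1) * ((2 * (b * 1)) * 1))
step 22: mul_one (←) rewrites ((1 * 1) * 1) into (((1 * 1) * 1) * 1), which is E2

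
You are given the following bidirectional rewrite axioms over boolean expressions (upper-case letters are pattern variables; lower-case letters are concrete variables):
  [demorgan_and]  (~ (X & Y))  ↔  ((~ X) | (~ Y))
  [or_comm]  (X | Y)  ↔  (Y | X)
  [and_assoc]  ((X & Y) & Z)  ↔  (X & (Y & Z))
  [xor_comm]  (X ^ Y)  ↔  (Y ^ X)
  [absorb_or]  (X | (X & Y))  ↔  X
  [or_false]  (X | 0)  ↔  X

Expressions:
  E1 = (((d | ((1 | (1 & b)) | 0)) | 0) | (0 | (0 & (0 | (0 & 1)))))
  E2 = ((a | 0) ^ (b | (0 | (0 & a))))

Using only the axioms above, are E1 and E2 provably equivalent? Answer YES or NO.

NO

Every axiom is a valid identity, so a rewrite proof would force E1 and E2 to agree under every assignment.
At a=0, b=0, d=0: E1 = 1 but E2 = 0; they differ, so no derivation exists.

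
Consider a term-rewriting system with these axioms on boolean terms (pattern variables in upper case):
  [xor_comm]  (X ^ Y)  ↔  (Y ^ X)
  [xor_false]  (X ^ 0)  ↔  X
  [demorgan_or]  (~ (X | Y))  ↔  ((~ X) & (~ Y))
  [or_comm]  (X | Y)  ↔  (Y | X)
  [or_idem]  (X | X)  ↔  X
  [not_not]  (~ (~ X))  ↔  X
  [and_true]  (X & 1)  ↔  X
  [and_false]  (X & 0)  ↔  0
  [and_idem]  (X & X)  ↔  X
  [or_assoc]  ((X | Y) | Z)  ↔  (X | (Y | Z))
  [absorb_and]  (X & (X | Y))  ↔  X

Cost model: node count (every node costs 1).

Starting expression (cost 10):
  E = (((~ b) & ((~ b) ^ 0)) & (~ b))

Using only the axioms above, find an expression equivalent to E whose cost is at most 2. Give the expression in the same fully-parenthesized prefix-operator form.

(~ b)   [cost 2]

1. [xor_false →] ((~ b) ^ 0)  →  (~ b);  E = (((~ b) & (~ b)) & (~ b))
2. [and_idem →] ((~ b) & (~ b))  →  (~ b);  E = ((~ b) & (~ b))
3. [and_idem →] ((~ b) & (~ b))  →  (~ b);  cost 2 ≤ 2, done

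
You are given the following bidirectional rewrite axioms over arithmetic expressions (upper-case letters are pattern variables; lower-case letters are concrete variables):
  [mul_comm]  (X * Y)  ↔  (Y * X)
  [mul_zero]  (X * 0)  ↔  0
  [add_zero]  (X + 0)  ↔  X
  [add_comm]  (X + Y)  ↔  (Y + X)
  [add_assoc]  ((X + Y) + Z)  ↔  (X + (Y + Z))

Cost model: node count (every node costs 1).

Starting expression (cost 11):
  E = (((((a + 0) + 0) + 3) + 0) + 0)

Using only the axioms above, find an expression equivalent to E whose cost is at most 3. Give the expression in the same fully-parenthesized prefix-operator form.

(3 + a)   [cost 3]

1. [add_zero →] (a + 0)  →  a;  E = ((((a + 0) + 3) + 0) + 0)
2. [add_zero →] (a + 0)  →  a;  E = (((a + 3) + 0) + 0)
3. [add_zero →] (((a + 3) + 0) + 0)  →  ((a + 3) + 0)
4. [add_comm →] (a + 3)  →  (3 + a);  E = ((3 + a) + 0)
5. [add_zero →] ((3 + a) + 0)  →  (3 + a);  cost 3 ≤ 3, done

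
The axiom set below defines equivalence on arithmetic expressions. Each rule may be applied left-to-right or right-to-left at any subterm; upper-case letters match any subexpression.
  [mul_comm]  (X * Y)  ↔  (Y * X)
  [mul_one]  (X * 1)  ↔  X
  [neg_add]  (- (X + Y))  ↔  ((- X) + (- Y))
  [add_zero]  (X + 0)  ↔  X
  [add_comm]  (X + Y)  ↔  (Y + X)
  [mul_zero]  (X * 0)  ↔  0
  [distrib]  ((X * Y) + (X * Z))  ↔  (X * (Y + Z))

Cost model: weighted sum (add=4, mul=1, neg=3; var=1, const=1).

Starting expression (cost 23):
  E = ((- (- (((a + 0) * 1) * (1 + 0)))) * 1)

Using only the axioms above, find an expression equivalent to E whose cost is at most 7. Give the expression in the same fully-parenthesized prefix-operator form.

(- (- a))   [cost 7]

step 1: mul_one (→) rewrites ((- (- (((a + 0) * 1) * (1 + 0)))) * 1) into (- (- (((a + 0) * 1) * (1 + 0))))
step 2: add_zero (→) rewrites (a + 0) into a, now (- (- ((a * 1) * (1 + 0))))
step 3: mul_one (→) rewrites (a * 1) into a, now (- (- (a * (1 + 0))))
step 4: add_zero (→) rewrites (1 + 0) into 1, now (- (- (a * 1)))
step 5: mul_one (→) rewrites (a * 1) into a, reaching cost 7 (bound 7)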